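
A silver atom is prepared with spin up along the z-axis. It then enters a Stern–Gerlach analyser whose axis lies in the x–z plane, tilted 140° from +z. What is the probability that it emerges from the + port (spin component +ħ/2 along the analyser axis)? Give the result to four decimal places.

For spin-½, the probability of finding spin-up along an axis at angle θ to the initial spin direction is cos²(θ/2); spin-down is sin²(θ/2).
θ = 140°, so P = cos²(70°) ≈ 0.1170.

0.1170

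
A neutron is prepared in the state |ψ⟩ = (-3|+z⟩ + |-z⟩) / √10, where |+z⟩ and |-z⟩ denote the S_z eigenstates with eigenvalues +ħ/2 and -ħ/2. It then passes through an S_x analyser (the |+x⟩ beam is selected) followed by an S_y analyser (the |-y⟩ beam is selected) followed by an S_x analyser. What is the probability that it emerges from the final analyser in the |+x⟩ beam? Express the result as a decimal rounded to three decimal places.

First analyser (S_x): P(|+x⟩) = |⟨+x|ψ⟩|² = 4/20.
After stage 1 the state is |+x⟩; P(|-y⟩) = |⟨-y|+x⟩|² = 1/2.
After stage 2 the state is |-y⟩; P(|+x⟩) = |⟨+x|-y⟩|² = 1/2.
Joint probability = 4/20 × 1/2 × 1/2 = 0.050.

0.050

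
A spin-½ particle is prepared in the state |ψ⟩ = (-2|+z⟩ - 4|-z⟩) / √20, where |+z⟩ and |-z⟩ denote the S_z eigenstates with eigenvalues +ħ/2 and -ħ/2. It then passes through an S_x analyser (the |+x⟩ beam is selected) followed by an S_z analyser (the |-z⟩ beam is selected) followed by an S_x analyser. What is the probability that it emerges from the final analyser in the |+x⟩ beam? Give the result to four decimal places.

0.2250

First analyser (S_x): P(|+x⟩) = |⟨+x|ψ⟩|² = 36/40.
After stage 1 the state is |+x⟩; P(|-z⟩) = |⟨-z|+x⟩|² = 1/2.
After stage 2 the state is |-z⟩; P(|+x⟩) = |⟨+x|-z⟩|² = 1/2.
Joint probability = 36/40 × 1/2 × 1/2 = 0.2250.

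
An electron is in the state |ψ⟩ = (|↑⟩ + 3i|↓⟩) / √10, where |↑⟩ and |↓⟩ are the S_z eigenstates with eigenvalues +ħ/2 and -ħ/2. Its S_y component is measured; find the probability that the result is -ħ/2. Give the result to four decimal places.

0.2000

|-y⟩ = (|↑⟩ - i|↓⟩)/√2, so ⟨-y|ψ⟩ = (-2) / (√2·√10).
P = |-2|² / 20 = 4/20.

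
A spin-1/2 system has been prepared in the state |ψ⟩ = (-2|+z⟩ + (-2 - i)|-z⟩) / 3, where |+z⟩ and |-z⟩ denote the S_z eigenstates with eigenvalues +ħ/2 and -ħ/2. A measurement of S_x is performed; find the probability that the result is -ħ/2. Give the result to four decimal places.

|-x⟩ = (|+z⟩ - |-z⟩)/√2, so ⟨-x|ψ⟩ = (i) / (√2·3).
P = |i|² / 18 = 1/18.

0.0556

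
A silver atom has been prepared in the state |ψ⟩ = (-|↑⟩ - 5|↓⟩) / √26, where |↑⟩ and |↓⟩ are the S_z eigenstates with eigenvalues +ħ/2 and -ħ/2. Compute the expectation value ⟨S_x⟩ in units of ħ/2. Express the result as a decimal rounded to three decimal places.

⟨σ_x⟩ = 2 Re(a* b)/(|a|²+|b|²) with a = -1, b = -5.
a* b = 5, so ⟨σ_x⟩ = 10/26.
⟨S_x⟩ = (ħ/2)·⟨σ_x⟩.

0.385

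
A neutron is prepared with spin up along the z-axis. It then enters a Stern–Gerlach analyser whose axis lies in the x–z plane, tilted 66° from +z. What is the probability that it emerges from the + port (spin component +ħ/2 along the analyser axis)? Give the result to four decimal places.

For spin-½, the probability of finding spin-up along an axis at angle θ to the initial spin direction is cos²(θ/2); spin-down is sin²(θ/2).
θ = 66°, so P = cos²(33°) ≈ 0.7034.

0.7034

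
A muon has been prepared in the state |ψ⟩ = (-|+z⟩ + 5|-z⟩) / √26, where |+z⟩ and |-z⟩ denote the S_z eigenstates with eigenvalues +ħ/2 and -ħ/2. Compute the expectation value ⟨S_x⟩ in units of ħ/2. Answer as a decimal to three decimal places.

⟨σ_x⟩ = 2 Re(a* b)/(|a|²+|b|²) with a = -1, b = 5.
a* b = -5, so ⟨σ_x⟩ = -10/26.
⟨S_x⟩ = (ħ/2)·⟨σ_x⟩.

-0.385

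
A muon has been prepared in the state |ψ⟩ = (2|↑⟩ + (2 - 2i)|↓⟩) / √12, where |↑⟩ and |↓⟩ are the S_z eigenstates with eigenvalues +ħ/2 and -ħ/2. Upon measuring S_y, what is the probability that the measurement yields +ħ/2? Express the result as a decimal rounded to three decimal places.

0.167

|+y⟩ = (|↑⟩ + i|↓⟩)/√2, so ⟨+y|ψ⟩ = (-2i) / (√2·√12).
P = |-2i|² / 24 = 4/24.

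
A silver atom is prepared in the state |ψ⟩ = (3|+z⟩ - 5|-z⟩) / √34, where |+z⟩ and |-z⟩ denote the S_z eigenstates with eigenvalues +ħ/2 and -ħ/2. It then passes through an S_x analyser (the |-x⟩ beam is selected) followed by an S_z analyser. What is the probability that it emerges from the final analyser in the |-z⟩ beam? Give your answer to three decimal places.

First analyser (S_x): P(|-x⟩) = |⟨-x|ψ⟩|² = 64/68.
After stage 1 the state is |-x⟩; P(|-z⟩) = |⟨-z|-x⟩|² = 1/2.
Joint probability = 64/68 × 1/2 = 0.471.

0.471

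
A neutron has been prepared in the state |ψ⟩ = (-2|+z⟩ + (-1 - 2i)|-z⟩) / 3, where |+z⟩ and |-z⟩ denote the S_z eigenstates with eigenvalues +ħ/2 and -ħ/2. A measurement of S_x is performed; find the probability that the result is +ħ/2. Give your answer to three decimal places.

0.722

|+x⟩ = (|+z⟩ + |-z⟩)/√2, so ⟨+x|ψ⟩ = (-3 - 2i) / (√2·3).
P = |-3 - 2i|² / 18 = 13/18.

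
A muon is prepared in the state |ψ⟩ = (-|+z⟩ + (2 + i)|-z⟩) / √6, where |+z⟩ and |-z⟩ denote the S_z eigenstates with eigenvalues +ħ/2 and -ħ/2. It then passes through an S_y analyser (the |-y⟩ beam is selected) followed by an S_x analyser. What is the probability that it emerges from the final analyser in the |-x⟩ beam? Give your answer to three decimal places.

First analyser (S_y): P(|-y⟩) = |⟨-y|ψ⟩|² = 8/12.
After stage 1 the state is |-y⟩; P(|-x⟩) = |⟨-x|-y⟩|² = 1/2.
Joint probability = 8/12 × 1/2 = 0.333.

0.333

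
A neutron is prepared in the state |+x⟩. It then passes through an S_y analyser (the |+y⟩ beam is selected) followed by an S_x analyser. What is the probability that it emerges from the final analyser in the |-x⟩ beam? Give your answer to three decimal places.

0.250

First analyser (S_y): from |+x⟩, P(|+y⟩) = 1/2.
After stage 1 the state is |+y⟩; P(|-x⟩) = |⟨-x|+y⟩|² = 1/2.
Joint probability = 1/2 × 1/2 = 0.250.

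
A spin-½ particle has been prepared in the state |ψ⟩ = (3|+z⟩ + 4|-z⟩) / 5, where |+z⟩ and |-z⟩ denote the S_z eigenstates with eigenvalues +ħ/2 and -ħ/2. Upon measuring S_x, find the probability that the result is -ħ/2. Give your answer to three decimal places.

0.020

|-x⟩ = (|+z⟩ - |-z⟩)/√2, so ⟨-x|ψ⟩ = (-1) / (√2·5).
P = |-1|² / 50 = 1/50.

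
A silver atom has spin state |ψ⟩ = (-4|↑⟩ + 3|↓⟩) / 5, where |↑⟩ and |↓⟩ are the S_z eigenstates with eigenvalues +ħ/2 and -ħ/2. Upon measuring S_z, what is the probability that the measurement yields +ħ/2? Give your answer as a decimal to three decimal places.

The +ħ/2 outcome corresponds to |↑⟩. Its amplitude in |ψ⟩ is -4/5.
P = |-4|² / 25 = 16/25.

0.640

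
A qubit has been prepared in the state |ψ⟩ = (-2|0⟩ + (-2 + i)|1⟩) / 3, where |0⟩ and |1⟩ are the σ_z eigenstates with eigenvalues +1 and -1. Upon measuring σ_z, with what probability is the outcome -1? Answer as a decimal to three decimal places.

0.556

The -1 outcome corresponds to |1⟩. Its amplitude in |ψ⟩ is (-2 + i)/3.
P = |-2 + i|² / 9 = 5/9.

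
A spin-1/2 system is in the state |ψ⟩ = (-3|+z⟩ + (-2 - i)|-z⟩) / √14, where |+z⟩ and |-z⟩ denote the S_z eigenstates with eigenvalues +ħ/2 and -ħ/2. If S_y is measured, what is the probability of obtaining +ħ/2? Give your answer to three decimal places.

|+y⟩ = (|+z⟩ + i|-z⟩)/√2, so ⟨+y|ψ⟩ = (-4 + 2i) / (√2·√14).
P = |-4 + 2i|² / 28 = 20/28.

0.714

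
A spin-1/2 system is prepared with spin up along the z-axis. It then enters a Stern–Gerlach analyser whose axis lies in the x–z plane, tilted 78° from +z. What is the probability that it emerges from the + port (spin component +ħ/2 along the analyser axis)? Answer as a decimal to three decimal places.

For spin-½, the probability of finding spin-up along an axis at angle θ to the initial spin direction is cos²(θ/2); spin-down is sin²(θ/2).
θ = 78°, so P = cos²(39°) ≈ 0.604.

0.604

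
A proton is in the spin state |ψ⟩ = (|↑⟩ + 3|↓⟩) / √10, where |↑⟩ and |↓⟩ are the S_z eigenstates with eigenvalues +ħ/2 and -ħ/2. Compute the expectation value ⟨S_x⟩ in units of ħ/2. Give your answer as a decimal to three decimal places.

⟨σ_x⟩ = 2 Re(a* b)/(|a|²+|b|²) with a = 1, b = 3.
a* b = 3, so ⟨σ_x⟩ = 6/10.
⟨S_x⟩ = (ħ/2)·⟨σ_x⟩.

0.600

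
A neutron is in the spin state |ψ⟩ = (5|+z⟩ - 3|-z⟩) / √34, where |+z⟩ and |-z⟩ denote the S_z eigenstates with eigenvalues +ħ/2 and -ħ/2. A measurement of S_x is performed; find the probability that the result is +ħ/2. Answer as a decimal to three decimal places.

0.059

|+x⟩ = (|+z⟩ + |-z⟩)/√2, so ⟨+x|ψ⟩ = (2) / (√2·√34).
P = |2|² / 68 = 4/68.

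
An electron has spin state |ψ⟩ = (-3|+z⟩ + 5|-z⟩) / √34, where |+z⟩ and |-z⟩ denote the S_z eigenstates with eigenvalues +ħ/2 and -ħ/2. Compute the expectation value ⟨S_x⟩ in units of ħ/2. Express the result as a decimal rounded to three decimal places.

-0.882

⟨σ_x⟩ = 2 Re(a* b)/(|a|²+|b|²) with a = -3, b = 5.
a* b = -15, so ⟨σ_x⟩ = -30/34.
⟨S_x⟩ = (ħ/2)·⟨σ_x⟩.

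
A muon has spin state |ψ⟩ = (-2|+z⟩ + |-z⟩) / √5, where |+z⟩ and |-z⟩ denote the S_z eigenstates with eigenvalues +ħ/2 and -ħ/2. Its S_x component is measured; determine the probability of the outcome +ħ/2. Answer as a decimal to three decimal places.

|+x⟩ = (|+z⟩ + |-z⟩)/√2, so ⟨+x|ψ⟩ = (-1) / (√2·√5).
P = |-1|² / 10 = 1/10.

0.100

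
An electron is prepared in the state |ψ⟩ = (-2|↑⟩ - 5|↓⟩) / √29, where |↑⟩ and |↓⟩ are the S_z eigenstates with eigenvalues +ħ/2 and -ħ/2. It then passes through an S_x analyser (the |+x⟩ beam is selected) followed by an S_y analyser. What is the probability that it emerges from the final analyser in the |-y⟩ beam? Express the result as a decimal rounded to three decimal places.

0.422

First analyser (S_x): P(|+x⟩) = |⟨+x|ψ⟩|² = 49/58.
After stage 1 the state is |+x⟩; P(|-y⟩) = |⟨-y|+x⟩|² = 1/2.
Joint probability = 49/58 × 1/2 = 0.422.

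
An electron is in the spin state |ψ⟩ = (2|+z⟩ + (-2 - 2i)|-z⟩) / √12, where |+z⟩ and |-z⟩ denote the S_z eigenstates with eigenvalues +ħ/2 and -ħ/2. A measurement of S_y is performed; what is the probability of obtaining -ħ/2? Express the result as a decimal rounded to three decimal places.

0.833

|-y⟩ = (|+z⟩ - i|-z⟩)/√2, so ⟨-y|ψ⟩ = (4 - 2i) / (√2·√12).
P = |4 - 2i|² / 24 = 20/24.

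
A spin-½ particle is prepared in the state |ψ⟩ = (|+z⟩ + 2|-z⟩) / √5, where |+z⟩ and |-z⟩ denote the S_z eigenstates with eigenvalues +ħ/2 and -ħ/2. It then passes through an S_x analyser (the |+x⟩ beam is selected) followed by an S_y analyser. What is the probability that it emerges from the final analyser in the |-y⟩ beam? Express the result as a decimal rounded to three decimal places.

0.450

First analyser (S_x): P(|+x⟩) = |⟨+x|ψ⟩|² = 9/10.
After stage 1 the state is |+x⟩; P(|-y⟩) = |⟨-y|+x⟩|² = 1/2.
Joint probability = 9/10 × 1/2 = 0.450.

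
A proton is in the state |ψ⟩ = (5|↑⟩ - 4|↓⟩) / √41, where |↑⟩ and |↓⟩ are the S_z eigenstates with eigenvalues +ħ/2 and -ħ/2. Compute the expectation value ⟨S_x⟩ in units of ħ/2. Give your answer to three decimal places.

-0.976

⟨σ_x⟩ = 2 Re(a* b)/(|a|²+|b|²) with a = 5, b = -4.
a* b = -20, so ⟨σ_x⟩ = -40/41.
⟨S_x⟩ = (ħ/2)·⟨σ_x⟩.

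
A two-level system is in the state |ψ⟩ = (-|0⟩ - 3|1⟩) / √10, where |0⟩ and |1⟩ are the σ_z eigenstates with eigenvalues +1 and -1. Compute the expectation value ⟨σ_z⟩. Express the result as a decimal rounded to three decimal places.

-0.800

⟨σ_z⟩ = |a|² - |b|² divided by |a|²+|b|², with a, b the |0⟩, |1⟩ amplitudes.
= (1 - 9)/10 = -8/10.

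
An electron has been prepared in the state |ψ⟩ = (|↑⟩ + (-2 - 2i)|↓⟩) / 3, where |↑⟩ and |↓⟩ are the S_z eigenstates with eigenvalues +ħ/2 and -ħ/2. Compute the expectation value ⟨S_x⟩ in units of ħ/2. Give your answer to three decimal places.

-0.444

⟨σ_x⟩ = 2 Re(a* b)/(|a|²+|b|²) with a = 1, b = (-2 - 2i).
a* b = (-2 - 2i), so ⟨σ_x⟩ = -4/9.
⟨S_x⟩ = (ħ/2)·⟨σ_x⟩.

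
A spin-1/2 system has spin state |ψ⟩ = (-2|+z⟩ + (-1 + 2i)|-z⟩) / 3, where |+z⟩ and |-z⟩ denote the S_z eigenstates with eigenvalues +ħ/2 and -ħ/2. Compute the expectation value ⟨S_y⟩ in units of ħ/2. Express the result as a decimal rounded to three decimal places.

⟨σ_y⟩ = 2 Im(a* b)/(|a|²+|b|²) with a = -2, b = (-1 + 2i).
a* b = (2 - 4i), so ⟨σ_y⟩ = -8/9.
⟨S_y⟩ = (ħ/2)·⟨σ_y⟩.

-0.889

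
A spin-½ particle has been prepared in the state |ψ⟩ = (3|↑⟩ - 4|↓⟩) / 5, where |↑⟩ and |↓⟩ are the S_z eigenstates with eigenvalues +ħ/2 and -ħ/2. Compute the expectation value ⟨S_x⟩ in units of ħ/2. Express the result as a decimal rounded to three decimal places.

⟨σ_x⟩ = 2 Re(a* b)/(|a|²+|b|²) with a = 3, b = -4.
a* b = -12, so ⟨σ_x⟩ = -24/25.
⟨S_x⟩ = (ħ/2)·⟨σ_x⟩.

-0.960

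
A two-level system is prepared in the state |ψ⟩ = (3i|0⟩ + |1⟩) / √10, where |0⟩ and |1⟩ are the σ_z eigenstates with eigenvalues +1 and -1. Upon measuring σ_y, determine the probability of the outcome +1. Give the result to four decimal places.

|+y⟩ = (|0⟩ + i|1⟩)/√2, so ⟨+y|ψ⟩ = (2i) / (√2·√10).
P = |2i|² / 20 = 4/20.

0.2000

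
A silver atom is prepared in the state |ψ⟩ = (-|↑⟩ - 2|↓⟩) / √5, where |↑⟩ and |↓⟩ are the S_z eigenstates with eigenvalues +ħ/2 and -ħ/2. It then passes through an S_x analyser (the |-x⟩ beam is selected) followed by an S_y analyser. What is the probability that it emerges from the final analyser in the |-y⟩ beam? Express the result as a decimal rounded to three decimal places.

0.050

First analyser (S_x): P(|-x⟩) = |⟨-x|ψ⟩|² = 1/10.
After stage 1 the state is |-x⟩; P(|-y⟩) = |⟨-y|-x⟩|² = 1/2.
Joint probability = 1/10 × 1/2 = 0.050.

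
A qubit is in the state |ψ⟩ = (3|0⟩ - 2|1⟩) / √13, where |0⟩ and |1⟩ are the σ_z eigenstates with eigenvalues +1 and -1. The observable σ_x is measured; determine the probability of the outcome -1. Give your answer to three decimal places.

0.962

|-x⟩ = (|0⟩ - |1⟩)/√2, so ⟨-x|ψ⟩ = (5) / (√2·√13).
P = |5|² / 26 = 25/26.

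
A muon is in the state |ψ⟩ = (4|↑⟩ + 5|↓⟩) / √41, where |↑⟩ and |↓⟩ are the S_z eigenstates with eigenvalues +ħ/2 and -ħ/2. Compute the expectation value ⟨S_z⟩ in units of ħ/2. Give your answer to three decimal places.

⟨σ_z⟩ = |a|² - |b|² divided by |a|²+|b|², with a, b the |↑⟩, |↓⟩ amplitudes.
= (16 - 25)/41 = -9/41.
⟨S_z⟩ = (ħ/2)·⟨σ_z⟩.

-0.220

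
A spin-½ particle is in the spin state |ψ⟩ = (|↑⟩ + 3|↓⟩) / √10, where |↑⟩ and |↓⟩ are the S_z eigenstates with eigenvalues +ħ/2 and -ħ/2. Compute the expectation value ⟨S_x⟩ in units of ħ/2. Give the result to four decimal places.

⟨σ_x⟩ = 2 Re(a* b)/(|a|²+|b|²) with a = 1, b = 3.
a* b = 3, so ⟨σ_x⟩ = 6/10.
⟨S_x⟩ = (ħ/2)·⟨σ_x⟩.

0.6000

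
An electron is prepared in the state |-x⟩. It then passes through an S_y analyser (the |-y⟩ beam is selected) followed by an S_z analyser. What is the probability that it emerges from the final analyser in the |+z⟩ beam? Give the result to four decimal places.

0.2500

First analyser (S_y): from |-x⟩, P(|-y⟩) = 1/2.
After stage 1 the state is |-y⟩; P(|+z⟩) = |⟨+z|-y⟩|² = 1/2.
Joint probability = 1/2 × 1/2 = 0.2500.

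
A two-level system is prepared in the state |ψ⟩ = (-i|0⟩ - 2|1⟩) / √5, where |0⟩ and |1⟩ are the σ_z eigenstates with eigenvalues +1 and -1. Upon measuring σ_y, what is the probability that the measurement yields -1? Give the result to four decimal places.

|-y⟩ = (|0⟩ - i|1⟩)/√2, so ⟨-y|ψ⟩ = (-3i) / (√2·√5).
P = |-3i|² / 10 = 9/10.

0.9000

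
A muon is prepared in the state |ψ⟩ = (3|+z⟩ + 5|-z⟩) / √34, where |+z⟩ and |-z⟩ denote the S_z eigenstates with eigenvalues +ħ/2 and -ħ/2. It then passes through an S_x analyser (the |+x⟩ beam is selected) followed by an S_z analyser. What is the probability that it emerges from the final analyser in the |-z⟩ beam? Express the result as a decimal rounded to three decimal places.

First analyser (S_x): P(|+x⟩) = |⟨+x|ψ⟩|² = 64/68.
After stage 1 the state is |+x⟩; P(|-z⟩) = |⟨-z|+x⟩|² = 1/2.
Joint probability = 64/68 × 1/2 = 0.471.

0.471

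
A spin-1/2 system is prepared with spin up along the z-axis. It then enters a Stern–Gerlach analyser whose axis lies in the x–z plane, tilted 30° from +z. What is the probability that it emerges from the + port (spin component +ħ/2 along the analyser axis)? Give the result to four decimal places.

0.9330

For spin-½, the probability of finding spin-up along an axis at angle θ to the initial spin direction is cos²(θ/2); spin-down is sin²(θ/2).
θ = 30°, so P = cos²(15°) ≈ 0.9330.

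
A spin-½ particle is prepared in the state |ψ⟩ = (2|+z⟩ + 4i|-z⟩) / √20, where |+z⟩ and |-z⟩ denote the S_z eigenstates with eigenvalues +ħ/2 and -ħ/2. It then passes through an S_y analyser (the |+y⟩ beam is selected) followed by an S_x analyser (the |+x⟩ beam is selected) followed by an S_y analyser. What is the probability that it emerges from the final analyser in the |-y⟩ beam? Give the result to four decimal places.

First analyser (S_y): P(|+y⟩) = |⟨+y|ψ⟩|² = 36/40.
After stage 1 the state is |+y⟩; P(|+x⟩) = |⟨+x|+y⟩|² = 1/2.
After stage 2 the state is |+x⟩; P(|-y⟩) = |⟨-y|+x⟩|² = 1/2.
Joint probability = 36/40 × 1/2 × 1/2 = 0.2250.

0.2250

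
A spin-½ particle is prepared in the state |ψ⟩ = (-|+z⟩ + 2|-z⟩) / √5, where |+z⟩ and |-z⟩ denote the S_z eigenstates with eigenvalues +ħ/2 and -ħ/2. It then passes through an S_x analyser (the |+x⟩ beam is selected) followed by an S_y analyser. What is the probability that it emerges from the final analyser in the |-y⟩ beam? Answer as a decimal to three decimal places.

First analyser (S_x): P(|+x⟩) = |⟨+x|ψ⟩|² = 1/10.
After stage 1 the state is |+x⟩; P(|-y⟩) = |⟨-y|+x⟩|² = 1/2.
Joint probability = 1/10 × 1/2 = 0.050.

0.050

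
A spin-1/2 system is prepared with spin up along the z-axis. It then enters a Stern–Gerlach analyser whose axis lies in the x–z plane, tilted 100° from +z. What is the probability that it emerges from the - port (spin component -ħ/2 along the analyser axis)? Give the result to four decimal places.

0.5868

For spin-½, the probability of finding spin-up along an axis at angle θ to the initial spin direction is cos²(θ/2); spin-down is sin²(θ/2).
θ = 100°, so P = sin²(50°) ≈ 0.5868.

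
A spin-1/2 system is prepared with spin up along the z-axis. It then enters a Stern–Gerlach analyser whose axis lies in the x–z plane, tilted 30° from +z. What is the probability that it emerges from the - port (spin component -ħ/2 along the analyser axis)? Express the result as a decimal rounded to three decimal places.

0.067

For spin-½, the probability of finding spin-up along an axis at angle θ to the initial spin direction is cos²(θ/2); spin-down is sin²(θ/2).
θ = 30°, so P = sin²(15°) ≈ 0.067.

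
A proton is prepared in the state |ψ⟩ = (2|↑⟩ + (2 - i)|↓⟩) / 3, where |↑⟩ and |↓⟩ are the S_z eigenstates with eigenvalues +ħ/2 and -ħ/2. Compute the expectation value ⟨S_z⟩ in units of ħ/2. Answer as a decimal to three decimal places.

⟨σ_z⟩ = |a|² - |b|² divided by |a|²+|b|², with a, b the |↑⟩, |↓⟩ amplitudes.
= (4 - 5)/9 = -1/9.
⟨S_z⟩ = (ħ/2)·⟨σ_z⟩.

-0.111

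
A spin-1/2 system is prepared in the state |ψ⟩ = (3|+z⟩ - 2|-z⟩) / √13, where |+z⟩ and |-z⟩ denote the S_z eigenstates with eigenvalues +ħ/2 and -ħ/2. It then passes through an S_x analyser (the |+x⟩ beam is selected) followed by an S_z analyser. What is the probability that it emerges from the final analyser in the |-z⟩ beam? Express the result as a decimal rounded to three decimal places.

First analyser (S_x): P(|+x⟩) = |⟨+x|ψ⟩|² = 1/26.
After stage 1 the state is |+x⟩; P(|-z⟩) = |⟨-z|+x⟩|² = 1/2.
Joint probability = 1/26 × 1/2 = 0.019.

0.019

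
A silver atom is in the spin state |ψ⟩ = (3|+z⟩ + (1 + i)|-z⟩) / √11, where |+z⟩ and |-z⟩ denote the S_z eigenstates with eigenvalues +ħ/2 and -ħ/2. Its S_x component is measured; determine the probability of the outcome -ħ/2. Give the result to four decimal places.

|-x⟩ = (|+z⟩ - |-z⟩)/√2, so ⟨-x|ψ⟩ = (2 - i) / (√2·√11).
P = |2 - i|² / 22 = 5/22.

0.2273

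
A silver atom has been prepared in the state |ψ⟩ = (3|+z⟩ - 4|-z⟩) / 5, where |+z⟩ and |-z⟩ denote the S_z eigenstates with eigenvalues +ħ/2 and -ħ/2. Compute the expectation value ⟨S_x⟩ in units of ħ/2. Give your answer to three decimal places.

-0.960

⟨σ_x⟩ = 2 Re(a* b)/(|a|²+|b|²) with a = 3, b = -4.
a* b = -12, so ⟨σ_x⟩ = -24/25.
⟨S_x⟩ = (ħ/2)·⟨σ_x⟩.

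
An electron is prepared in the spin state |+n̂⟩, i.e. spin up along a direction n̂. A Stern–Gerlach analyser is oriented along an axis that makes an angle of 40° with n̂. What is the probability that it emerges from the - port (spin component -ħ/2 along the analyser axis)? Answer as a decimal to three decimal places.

0.117

For spin-½, the probability of finding spin-up along an axis at angle θ to the initial spin direction is cos²(θ/2); spin-down is sin²(θ/2).
θ = 40°, so P = sin²(20°) ≈ 0.117.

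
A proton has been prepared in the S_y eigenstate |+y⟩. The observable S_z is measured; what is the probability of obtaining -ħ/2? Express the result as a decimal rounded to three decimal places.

In the S_z basis, |+y⟩ = (|↑⟩ + i|↓⟩)/√2 and |-z⟩ = |↓⟩.
|⟨-z|+y⟩|² = 1/2.

0.500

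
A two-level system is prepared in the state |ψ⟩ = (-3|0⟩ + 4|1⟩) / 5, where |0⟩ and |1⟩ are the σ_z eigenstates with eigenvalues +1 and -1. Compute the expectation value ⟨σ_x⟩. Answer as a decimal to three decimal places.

⟨σ_x⟩ = 2 Re(a* b)/(|a|²+|b|²) with a = -3, b = 4.
a* b = -12, so ⟨σ_x⟩ = -24/25.

-0.960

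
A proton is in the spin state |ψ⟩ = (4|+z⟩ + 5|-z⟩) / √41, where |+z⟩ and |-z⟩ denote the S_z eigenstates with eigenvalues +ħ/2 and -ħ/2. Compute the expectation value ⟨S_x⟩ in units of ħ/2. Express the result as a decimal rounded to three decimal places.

⟨σ_x⟩ = 2 Re(a* b)/(|a|²+|b|²) with a = 4, b = 5.
a* b = 20, so ⟨σ_x⟩ = 40/41.
⟨S_x⟩ = (ħ/2)·⟨σ_x⟩.

0.976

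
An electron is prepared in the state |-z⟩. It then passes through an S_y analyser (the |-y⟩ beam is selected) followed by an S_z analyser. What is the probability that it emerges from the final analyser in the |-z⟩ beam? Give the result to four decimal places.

0.2500

First analyser (S_y): from |-z⟩, P(|-y⟩) = 1/2.
After stage 1 the state is |-y⟩; P(|-z⟩) = |⟨-z|-y⟩|² = 1/2.
Joint probability = 1/2 × 1/2 = 0.2500.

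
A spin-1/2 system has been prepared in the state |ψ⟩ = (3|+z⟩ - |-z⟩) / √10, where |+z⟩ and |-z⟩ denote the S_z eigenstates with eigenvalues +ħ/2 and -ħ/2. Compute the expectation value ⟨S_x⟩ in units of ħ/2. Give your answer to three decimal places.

-0.600

⟨σ_x⟩ = 2 Re(a* b)/(|a|²+|b|²) with a = 3, b = -1.
a* b = -3, so ⟨σ_x⟩ = -6/10.
⟨S_x⟩ = (ħ/2)·⟨σ_x⟩.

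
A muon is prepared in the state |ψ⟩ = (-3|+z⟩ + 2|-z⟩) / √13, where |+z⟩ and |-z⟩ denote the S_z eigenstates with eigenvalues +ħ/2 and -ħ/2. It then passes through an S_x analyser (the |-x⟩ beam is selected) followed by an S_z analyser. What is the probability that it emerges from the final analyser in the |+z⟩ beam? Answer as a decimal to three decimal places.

First analyser (S_x): P(|-x⟩) = |⟨-x|ψ⟩|² = 25/26.
After stage 1 the state is |-x⟩; P(|+z⟩) = |⟨+z|-x⟩|² = 1/2.
Joint probability = 25/26 × 1/2 = 0.481.

0.481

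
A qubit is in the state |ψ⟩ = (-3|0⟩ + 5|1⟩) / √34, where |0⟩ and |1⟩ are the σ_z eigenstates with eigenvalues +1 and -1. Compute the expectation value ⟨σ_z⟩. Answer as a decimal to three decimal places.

-0.471

⟨σ_z⟩ = |a|² - |b|² divided by |a|²+|b|², with a, b the |0⟩, |1⟩ amplitudes.
= (9 - 25)/34 = -16/34.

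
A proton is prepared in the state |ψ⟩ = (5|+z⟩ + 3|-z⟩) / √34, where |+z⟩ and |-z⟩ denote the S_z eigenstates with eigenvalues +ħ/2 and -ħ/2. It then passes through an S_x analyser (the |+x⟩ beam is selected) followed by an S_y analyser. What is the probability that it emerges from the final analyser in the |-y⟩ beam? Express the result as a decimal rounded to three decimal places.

0.471

First analyser (S_x): P(|+x⟩) = |⟨+x|ψ⟩|² = 64/68.
After stage 1 the state is |+x⟩; P(|-y⟩) = |⟨-y|+x⟩|² = 1/2.
Joint probability = 64/68 × 1/2 = 0.471.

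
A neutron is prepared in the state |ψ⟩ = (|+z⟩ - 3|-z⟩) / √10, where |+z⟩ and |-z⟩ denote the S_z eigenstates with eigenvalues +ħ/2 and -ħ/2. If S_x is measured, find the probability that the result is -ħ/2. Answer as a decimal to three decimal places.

0.800

|-x⟩ = (|+z⟩ - |-z⟩)/√2, so ⟨-x|ψ⟩ = (4) / (√2·√10).
P = |4|² / 20 = 16/20.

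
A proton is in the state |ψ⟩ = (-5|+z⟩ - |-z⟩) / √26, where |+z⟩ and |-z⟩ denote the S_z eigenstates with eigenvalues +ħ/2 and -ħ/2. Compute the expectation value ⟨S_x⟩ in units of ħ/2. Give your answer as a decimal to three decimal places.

⟨σ_x⟩ = 2 Re(a* b)/(|a|²+|b|²) with a = -5, b = -1.
a* b = 5, so ⟨σ_x⟩ = 10/26.
⟨S_x⟩ = (ħ/2)·⟨σ_x⟩.

0.385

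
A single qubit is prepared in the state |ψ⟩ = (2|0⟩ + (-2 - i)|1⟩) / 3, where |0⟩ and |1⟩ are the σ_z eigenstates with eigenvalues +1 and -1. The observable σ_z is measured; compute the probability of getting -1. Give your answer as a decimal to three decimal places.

0.556

The -1 outcome corresponds to |1⟩. Its amplitude in |ψ⟩ is (-2 - i)/3.
P = |-2 - i|² / 9 = 5/9.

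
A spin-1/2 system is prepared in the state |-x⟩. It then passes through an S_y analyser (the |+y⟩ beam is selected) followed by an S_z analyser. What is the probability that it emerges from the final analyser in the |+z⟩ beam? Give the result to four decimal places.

0.2500

First analyser (S_y): from |-x⟩, P(|+y⟩) = 1/2.
After stage 1 the state is |+y⟩; P(|+z⟩) = |⟨+z|+y⟩|² = 1/2.
Joint probability = 1/2 × 1/2 = 0.2500.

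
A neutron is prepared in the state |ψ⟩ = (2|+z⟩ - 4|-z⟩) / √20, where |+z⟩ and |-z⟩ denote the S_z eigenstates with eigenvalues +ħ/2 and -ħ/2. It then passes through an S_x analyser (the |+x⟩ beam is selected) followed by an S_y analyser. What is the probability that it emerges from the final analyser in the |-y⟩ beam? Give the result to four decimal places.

0.0500

First analyser (S_x): P(|+x⟩) = |⟨+x|ψ⟩|² = 4/40.
After stage 1 the state is |+x⟩; P(|-y⟩) = |⟨-y|+x⟩|² = 1/2.
Joint probability = 4/40 × 1/2 = 0.0500.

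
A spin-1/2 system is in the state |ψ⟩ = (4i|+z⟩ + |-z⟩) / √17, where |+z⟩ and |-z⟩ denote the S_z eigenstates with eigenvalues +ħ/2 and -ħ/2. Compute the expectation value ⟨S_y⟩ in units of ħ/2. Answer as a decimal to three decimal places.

⟨σ_y⟩ = 2 Im(a* b)/(|a|²+|b|²) with a = 4i, b = 1.
a* b = -4i, so ⟨σ_y⟩ = -8/17.
⟨S_y⟩ = (ħ/2)·⟨σ_y⟩.

-0.471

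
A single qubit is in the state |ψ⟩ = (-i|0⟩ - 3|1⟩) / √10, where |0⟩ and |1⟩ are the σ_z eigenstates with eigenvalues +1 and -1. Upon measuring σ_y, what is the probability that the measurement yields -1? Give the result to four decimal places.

|-y⟩ = (|0⟩ - i|1⟩)/√2, so ⟨-y|ψ⟩ = (-4i) / (√2·√10).
P = |-4i|² / 20 = 16/20.

0.8000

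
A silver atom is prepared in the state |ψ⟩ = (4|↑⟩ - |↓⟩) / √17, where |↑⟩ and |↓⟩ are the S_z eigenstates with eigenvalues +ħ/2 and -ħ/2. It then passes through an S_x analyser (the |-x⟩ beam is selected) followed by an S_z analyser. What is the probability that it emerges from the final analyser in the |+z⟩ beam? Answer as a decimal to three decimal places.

0.368

First analyser (S_x): P(|-x⟩) = |⟨-x|ψ⟩|² = 25/34.
After stage 1 the state is |-x⟩; P(|+z⟩) = |⟨+z|-x⟩|² = 1/2.
Joint probability = 25/34 × 1/2 = 0.368.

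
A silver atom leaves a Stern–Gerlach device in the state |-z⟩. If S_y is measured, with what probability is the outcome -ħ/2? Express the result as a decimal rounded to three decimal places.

In the S_z basis, |-z⟩ = |↓⟩ and |-y⟩ = (|↑⟩ - i|↓⟩)/√2.
|⟨-y|-z⟩|² = 1/2.

0.500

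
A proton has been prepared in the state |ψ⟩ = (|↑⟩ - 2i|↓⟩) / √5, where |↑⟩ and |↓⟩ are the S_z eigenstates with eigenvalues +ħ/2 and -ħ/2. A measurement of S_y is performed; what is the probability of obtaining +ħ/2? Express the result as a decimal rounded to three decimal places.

0.100

|+y⟩ = (|↑⟩ + i|↓⟩)/√2, so ⟨+y|ψ⟩ = (-1) / (√2·√5).
P = |-1|² / 10 = 1/10.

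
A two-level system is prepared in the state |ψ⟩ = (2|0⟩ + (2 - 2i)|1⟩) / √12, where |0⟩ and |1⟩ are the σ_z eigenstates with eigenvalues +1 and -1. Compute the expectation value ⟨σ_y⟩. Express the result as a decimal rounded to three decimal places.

⟨σ_y⟩ = 2 Im(a* b)/(|a|²+|b|²) with a = 2, b = (2 - 2i).
a* b = (4 - 4i), so ⟨σ_y⟩ = -8/12.

-0.667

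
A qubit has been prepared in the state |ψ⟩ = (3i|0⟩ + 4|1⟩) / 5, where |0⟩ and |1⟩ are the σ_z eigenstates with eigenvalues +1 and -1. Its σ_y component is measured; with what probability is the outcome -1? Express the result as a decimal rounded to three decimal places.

|-y⟩ = (|0⟩ - i|1⟩)/√2, so ⟨-y|ψ⟩ = (7i) / (√2·5).
P = |7i|² / 50 = 49/50.

0.980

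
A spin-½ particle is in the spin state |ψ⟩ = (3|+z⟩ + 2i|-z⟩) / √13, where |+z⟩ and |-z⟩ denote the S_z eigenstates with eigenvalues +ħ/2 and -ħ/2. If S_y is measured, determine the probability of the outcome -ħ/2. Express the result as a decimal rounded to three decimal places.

0.038

|-y⟩ = (|+z⟩ - i|-z⟩)/√2, so ⟨-y|ψ⟩ = (1) / (√2·√13).
P = |1|² / 26 = 1/26.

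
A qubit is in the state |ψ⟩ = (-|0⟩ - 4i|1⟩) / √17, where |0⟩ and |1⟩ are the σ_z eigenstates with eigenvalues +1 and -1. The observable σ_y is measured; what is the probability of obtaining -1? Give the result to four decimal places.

|-y⟩ = (|0⟩ - i|1⟩)/√2, so ⟨-y|ψ⟩ = (3) / (√2·√17).
P = |3|² / 34 = 9/34.

0.2647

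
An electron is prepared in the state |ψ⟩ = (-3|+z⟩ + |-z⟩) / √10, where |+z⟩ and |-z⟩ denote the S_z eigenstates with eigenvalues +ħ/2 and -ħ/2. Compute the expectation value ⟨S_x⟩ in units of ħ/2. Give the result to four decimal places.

-0.6000

⟨σ_x⟩ = 2 Re(a* b)/(|a|²+|b|²) with a = -3, b = 1.
a* b = -3, so ⟨σ_x⟩ = -6/10.
⟨S_x⟩ = (ħ/2)·⟨σ_x⟩.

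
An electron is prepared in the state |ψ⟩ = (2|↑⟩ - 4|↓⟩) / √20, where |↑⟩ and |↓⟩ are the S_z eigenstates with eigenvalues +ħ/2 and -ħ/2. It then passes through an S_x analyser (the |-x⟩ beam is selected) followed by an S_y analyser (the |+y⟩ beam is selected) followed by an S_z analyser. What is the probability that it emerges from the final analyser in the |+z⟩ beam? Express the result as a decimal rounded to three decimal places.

0.225

First analyser (S_x): P(|-x⟩) = |⟨-x|ψ⟩|² = 36/40.
After stage 1 the state is |-x⟩; P(|+y⟩) = |⟨+y|-x⟩|² = 1/2.
After stage 2 the state is |+y⟩; P(|+z⟩) = |⟨+z|+y⟩|² = 1/2.
Joint probability = 36/40 × 1/2 × 1/2 = 0.225.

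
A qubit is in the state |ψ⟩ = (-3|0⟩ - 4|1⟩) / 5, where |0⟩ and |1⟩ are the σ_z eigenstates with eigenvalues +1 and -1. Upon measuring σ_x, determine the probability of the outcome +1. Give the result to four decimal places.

|+x⟩ = (|0⟩ + |1⟩)/√2, so ⟨+x|ψ⟩ = (-7) / (√2·5).
P = |-7|² / 50 = 49/50.

0.9800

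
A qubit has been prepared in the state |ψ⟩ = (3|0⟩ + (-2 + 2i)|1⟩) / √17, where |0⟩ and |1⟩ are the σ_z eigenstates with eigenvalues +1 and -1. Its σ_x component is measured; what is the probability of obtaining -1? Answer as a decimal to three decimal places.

|-x⟩ = (|0⟩ - |1⟩)/√2, so ⟨-x|ψ⟩ = (5 - 2i) / (√2·√17).
P = |5 - 2i|² / 34 = 29/34.

0.853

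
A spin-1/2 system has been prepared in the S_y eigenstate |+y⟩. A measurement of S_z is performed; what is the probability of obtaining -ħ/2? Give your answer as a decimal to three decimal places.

In the S_z basis, |+y⟩ = (|+z⟩ + i|-z⟩)/√2 and |-z⟩ = |-z⟩.
|⟨-z|+y⟩|² = 1/2.

0.500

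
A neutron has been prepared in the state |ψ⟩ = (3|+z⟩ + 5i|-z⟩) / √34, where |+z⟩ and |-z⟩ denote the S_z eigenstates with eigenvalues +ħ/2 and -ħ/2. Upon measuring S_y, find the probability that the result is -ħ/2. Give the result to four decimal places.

|-y⟩ = (|+z⟩ - i|-z⟩)/√2, so ⟨-y|ψ⟩ = (-2) / (√2·√34).
P = |-2|² / 68 = 4/68.

0.0588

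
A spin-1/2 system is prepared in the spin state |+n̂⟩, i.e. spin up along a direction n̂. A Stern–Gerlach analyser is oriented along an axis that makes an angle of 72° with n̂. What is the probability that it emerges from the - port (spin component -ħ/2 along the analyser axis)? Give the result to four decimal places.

0.3455

For spin-½, the probability of finding spin-up along an axis at angle θ to the initial spin direction is cos²(θ/2); spin-down is sin²(θ/2).
θ = 72°, so P = sin²(36°) ≈ 0.3455.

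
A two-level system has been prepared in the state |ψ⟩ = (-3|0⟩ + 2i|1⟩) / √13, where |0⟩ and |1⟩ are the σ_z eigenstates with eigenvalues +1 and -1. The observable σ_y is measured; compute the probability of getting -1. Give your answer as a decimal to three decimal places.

0.962

|-y⟩ = (|0⟩ - i|1⟩)/√2, so ⟨-y|ψ⟩ = (-5) / (√2·√13).
P = |-5|² / 26 = 25/26.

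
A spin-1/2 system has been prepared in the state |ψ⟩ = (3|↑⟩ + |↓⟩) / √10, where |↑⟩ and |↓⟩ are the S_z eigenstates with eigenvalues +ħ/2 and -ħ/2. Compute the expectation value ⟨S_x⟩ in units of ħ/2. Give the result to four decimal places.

⟨σ_x⟩ = 2 Re(a* b)/(|a|²+|b|²) with a = 3, b = 1.
a* b = 3, so ⟨σ_x⟩ = 6/10.
⟨S_x⟩ = (ħ/2)·⟨σ_x⟩.

0.6000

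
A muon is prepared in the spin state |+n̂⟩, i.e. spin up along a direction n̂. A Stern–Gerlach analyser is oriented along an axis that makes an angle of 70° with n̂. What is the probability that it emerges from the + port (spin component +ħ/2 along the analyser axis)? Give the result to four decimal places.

0.6710

For spin-½, the probability of finding spin-up along an axis at angle θ to the initial spin direction is cos²(θ/2); spin-down is sin²(θ/2).
θ = 70°, so P = cos²(35°) ≈ 0.6710.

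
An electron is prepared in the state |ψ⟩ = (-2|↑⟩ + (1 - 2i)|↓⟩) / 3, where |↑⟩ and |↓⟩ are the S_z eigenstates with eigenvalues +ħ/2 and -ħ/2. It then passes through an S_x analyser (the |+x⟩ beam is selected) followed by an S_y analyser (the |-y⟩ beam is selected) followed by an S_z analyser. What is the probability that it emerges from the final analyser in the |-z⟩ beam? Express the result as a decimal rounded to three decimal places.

First analyser (S_x): P(|+x⟩) = |⟨+x|ψ⟩|² = 5/18.
After stage 1 the state is |+x⟩; P(|-y⟩) = |⟨-y|+x⟩|² = 1/2.
After stage 2 the state is |-y⟩; P(|-z⟩) = |⟨-z|-y⟩|² = 1/2.
Joint probability = 5/18 × 1/2 × 1/2 = 0.069.

0.069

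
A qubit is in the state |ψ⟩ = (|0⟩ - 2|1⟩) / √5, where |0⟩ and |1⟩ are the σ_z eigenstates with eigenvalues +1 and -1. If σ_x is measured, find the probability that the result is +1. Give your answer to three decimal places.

0.100

|+x⟩ = (|0⟩ + |1⟩)/√2, so ⟨+x|ψ⟩ = (-1) / (√2·√5).
P = |-1|² / 10 = 1/10.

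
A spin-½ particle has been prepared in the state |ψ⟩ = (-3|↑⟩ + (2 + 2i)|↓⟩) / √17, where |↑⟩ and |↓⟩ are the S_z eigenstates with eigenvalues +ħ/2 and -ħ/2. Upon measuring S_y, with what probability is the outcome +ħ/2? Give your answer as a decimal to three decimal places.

|+y⟩ = (|↑⟩ + i|↓⟩)/√2, so ⟨+y|ψ⟩ = (-1 - 2i) / (√2·√17).
P = |-1 - 2i|² / 34 = 5/34.

0.147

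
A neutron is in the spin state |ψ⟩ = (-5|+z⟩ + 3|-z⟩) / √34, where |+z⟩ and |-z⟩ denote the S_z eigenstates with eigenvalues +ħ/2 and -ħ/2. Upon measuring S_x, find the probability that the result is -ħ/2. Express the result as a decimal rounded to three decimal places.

|-x⟩ = (|+z⟩ - |-z⟩)/√2, so ⟨-x|ψ⟩ = (-8) / (√2·√34).
P = |-8|² / 68 = 64/68.

0.941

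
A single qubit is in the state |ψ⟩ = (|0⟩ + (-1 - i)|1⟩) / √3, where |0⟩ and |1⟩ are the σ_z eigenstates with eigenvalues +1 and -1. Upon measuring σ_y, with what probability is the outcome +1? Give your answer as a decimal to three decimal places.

0.167

|+y⟩ = (|0⟩ + i|1⟩)/√2, so ⟨+y|ψ⟩ = (i) / (√2·√3).
P = |i|² / 6 = 1/6.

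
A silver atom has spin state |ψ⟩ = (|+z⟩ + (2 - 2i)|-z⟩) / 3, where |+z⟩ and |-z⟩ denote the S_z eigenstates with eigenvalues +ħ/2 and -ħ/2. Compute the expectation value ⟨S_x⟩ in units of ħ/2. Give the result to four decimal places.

⟨σ_x⟩ = 2 Re(a* b)/(|a|²+|b|²) with a = 1, b = (2 - 2i).
a* b = (2 - 2i), so ⟨σ_x⟩ = 4/9.
⟨S_x⟩ = (ħ/2)·⟨σ_x⟩.

0.4444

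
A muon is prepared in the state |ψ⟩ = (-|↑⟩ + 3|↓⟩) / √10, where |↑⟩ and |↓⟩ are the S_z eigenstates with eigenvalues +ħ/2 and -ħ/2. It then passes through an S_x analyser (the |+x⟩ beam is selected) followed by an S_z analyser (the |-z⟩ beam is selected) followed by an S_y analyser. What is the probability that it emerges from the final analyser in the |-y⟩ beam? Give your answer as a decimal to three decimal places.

First analyser (S_x): P(|+x⟩) = |⟨+x|ψ⟩|² = 4/20.
After stage 1 the state is |+x⟩; P(|-z⟩) = |⟨-z|+x⟩|² = 1/2.
After stage 2 the state is |-z⟩; P(|-y⟩) = |⟨-y|-z⟩|² = 1/2.
Joint probability = 4/20 × 1/2 × 1/2 = 0.050.

0.050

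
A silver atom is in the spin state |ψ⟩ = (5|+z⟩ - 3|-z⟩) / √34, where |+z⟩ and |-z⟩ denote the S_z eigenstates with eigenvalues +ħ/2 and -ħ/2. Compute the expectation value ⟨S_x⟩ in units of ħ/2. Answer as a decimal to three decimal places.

-0.882

⟨σ_x⟩ = 2 Re(a* b)/(|a|²+|b|²) with a = 5, b = -3.
a* b = -15, so ⟨σ_x⟩ = -30/34.
⟨S_x⟩ = (ħ/2)·⟨σ_x⟩.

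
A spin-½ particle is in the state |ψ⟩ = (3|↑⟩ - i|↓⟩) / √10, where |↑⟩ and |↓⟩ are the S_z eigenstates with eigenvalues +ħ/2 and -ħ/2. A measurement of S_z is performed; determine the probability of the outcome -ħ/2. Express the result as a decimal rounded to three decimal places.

0.100

The -ħ/2 outcome corresponds to |↓⟩. Its amplitude in |ψ⟩ is -i/√10.
P = |-i|² / 10 = 1/10.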